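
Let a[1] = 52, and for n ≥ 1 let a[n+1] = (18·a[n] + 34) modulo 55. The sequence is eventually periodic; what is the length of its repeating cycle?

20

Computing terms: a[1] = 52,  a[2] = 35,  a[3] = 4,  a[4] = 51,  a[5] = 17,  a[6] = 10,  a[7] = 49,  a[8] = 36,  a[9] = 22,  a[10] = 45,  a[11] = 19,  a[12] = 46,  a[13] = 37,  a[14] = 40,  a[15] = 39,  a[16] = 21,  a[17] = 27,  a[18] = 25,  a[19] = 44,  a[20] = 1,  a[21] = 52.
The sequence repeats with period 20.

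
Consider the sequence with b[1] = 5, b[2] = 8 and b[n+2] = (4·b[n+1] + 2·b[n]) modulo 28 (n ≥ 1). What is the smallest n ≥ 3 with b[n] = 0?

We have b[1] = 5, b[2] = 8, b[3] = 14, b[4] = 16, b[5] = 8, b[6] = 8, b[7] = 20, b[8] = 12, b[9] = 4, b[10] = 12, b[11] = 0, b[12] = 24, b[13] = 12, b[14] = 12, b[15] = 16, b[16] = 4, b[17] = 20, b[18] = 4, b[19] = 0, b[20] = 8, b[21] = 4, b[22] = 4, b[23] = 24, b[24] = 20, b[25] = 16, b[26] = 20, b[27] = 0, b[28] = 12, b[29] = 20, b[30] = 20, b[31] = 8, b[32] = 16, b[33] = 24, b[34] = 16, b[35] = 0, b[36] = 4, b[37] = 16, b[38] = 16, b[39] = 12, b[40] = 24, b[41] = 8, b[42] = 24, b[43] = 0, b[44] = 20, b[45] = 24, b[46] = 24, b[47] = 4, b[48] = 8, b[49] = 12, b[50] = 8, b[51] = 0, b[52] = 16, b[53] = 8.
Since (b[52], b[53]) = (b[4], b[5]) = (16, 8) (two consecutive terms determine the rest), the sequence is eventually periodic: after a pre-period of length 3 it cycles with period 48.
The value 0 first appears (with n ≥ 3) at b[11].

11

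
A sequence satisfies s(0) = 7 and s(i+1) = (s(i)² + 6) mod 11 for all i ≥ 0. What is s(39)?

s(0) = 7, s(1) = 0, s(2) = 6, s(3) = 9, s(4) = 10, s(5) = 7.
The sequence repeats with period 5.
So s(39) = s(0 + ((39-0) mod 5)) = s(4) = 10.

10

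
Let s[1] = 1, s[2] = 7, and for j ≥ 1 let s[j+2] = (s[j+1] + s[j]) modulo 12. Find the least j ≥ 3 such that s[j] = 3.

4

We have s[1] = 1,  s[2] = 7,  s[3] = 8,  s[4] = 3,  s[5] = 11,  s[6] = 2,  s[7] = 1,  s[8] = 3,  s[9] = 4,  s[10] = 7,  s[11] = 11,  s[12] = 6,  s[13] = 5,  s[14] = 11,  s[15] = 4,  s[16] = 3,  s[17] = 7,  s[18] = 10,  s[19] = 5,  s[20] = 3,  s[21] = 8,  s[22] = 11,  s[23] = 7,  s[24] = 6,  s[25] = 1,  s[26] = 7.
The sequence repeats with period 24.
The value 3 first appears (with j ≥ 3) at s[4].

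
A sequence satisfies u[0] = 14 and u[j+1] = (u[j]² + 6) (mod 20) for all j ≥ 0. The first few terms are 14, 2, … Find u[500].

10

u[0] = 14,  u[1] = 2,  u[2] = 10,  u[3] = 6,  u[4] = 2.
Since u[4] = u[1] = 2, the sequence is eventually periodic: after a pre-period of length 1 it cycles with period 3.
For j ≥ 1, u[j] depends only on (j - 1) mod 3. (500 - 1) mod 3 = 1, so u[500] = u[2] = 10.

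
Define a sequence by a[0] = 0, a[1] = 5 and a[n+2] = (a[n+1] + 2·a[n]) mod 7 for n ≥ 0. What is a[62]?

a[0] = 0,  a[1] = 5,  a[2] = 5,  a[3] = 1,  a[4] = 4,  a[5] = 6,  a[6] = 0,  a[7] = 5.
The sequence repeats with period 6.
So a[62] = a[0 + ((62-0) mod 6)] = a[2] = 5.

5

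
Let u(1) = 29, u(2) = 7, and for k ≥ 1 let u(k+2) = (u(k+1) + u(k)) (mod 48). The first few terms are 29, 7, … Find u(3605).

31

u(1) = 29,  u(2) = 7,  u(3) = 36,  u(4) = 43,  u(5) = 31,  u(6) = 26,  u(7) = 9,  u(8) = 35,  u(9) = 44,  u(10) = 31,  u(11) = 27,  u(12) = 10,  u(13) = 37,  u(14) = 47,  u(15) = 36,  u(16) = 35,  u(17) = 23,  u(18) = 10,  u(19) = 33,  u(20) = 43,  u(21) = 28,  u(22) = 23,  u(23) = 3,  u(24) = 26,  u(25) = 29,  u(26) = 7.
Since (u(25), u(26)) = (u(1), u(2)) = (29, 7) (two consecutive terms determine the rest), the sequence is periodic with period 24.
(3605 - 1) mod 24 = 4, so u(3605) = u(5) = 31.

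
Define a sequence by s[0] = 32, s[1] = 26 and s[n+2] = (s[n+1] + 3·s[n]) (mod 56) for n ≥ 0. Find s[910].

We have s[0] = 32; s[1] = 26; s[2] = 10; s[3] = 32; s[4] = 6; s[5] = 46; s[6] = 8; s[7] = 34; s[8] = 2; s[9] = 48; s[10] = 54; s[11] = 30; s[12] = 24; s[13] = 2; s[14] = 18; s[15] = 24; s[16] = 22; s[17] = 38; s[18] = 48; s[19] = 50; s[20] = 26; s[21] = 8; s[22] = 30; s[23] = 54; s[24] = 32; s[25] = 26.
The sequence repeats with period 24.
So s[910] = s[0 + ((910-0) mod 24)] = s[22] = 30.

30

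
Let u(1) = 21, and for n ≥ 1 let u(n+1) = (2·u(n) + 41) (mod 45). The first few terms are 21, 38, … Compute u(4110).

8

u(1) = 21,  u(2) = 38,  u(3) = 27,  u(4) = 5,  u(5) = 6,  u(6) = 8,  u(7) = 12,  u(8) = 20,  u(9) = 36,  u(10) = 23,  u(11) = 42,  u(12) = 35,  u(13) = 21.
Since u(13) = u(1) = 21, the sequence is periodic with period 12.
(4110 - 1) mod 12 = 5, so u(4110) = u(6) = 8.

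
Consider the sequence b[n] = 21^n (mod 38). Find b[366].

7

b[0] = 1, b[1] = 21, b[2] = 23, b[3] = 27, b[4] = 35, b[5] = 13, b[6] = 7, b[7] = 33, b[8] = 9, b[9] = 37, b[10] = 17, b[11] = 15, b[12] = 11, b[13] = 3, b[14] = 25, b[15] = 31, b[16] = 5, b[17] = 29, b[18] = 1.
The sequence repeats with period 18.
(366 - 0) mod 18 = 6, so b[366] = b[6] = 7.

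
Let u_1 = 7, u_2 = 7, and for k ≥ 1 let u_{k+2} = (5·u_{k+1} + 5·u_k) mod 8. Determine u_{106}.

5

Computing terms: u_1 = 7,  u_2 = 7,  u_3 = 6,  u_4 = 1,  u_5 = 3,  u_6 = 4,  u_7 = 3,  u_8 = 3,  u_9 = 6,  u_{10} = 5,  u_{11} = 7,  u_{12} = 4,  u_{13} = 7,  u_{14} = 7.
Since (u_{13}, u_{14}) = (u_1, u_2) = (7, 7) (two consecutive terms determine the rest), the sequence is periodic with period 12.
(106 - 1) mod 12 = 9, so u_{106} = u_{10} = 5.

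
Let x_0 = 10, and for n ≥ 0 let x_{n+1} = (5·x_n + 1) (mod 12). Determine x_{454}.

Listing terms: x_0 = 10,  x_1 = 3,  x_2 = 4,  x_3 = 9,  x_4 = 10.
The sequence repeats with period 4.
So x_{454} = x_{0 + ((454-0) mod 4)} = x_2 = 4.

4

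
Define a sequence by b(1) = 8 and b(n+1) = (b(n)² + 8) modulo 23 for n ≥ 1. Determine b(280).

Computing terms: b(1) = 8, b(2) = 3, b(3) = 17, b(4) = 21, b(5) = 12, b(6) = 14, b(7) = 20, b(8) = 17.
Since b(8) = b(3) = 17, the sequence is eventually periodic: after a pre-period of length 2 it cycles with period 5.
For n ≥ 3, b(n) depends only on (n - 3) mod 5. (280 - 3) mod 5 = 2, so b(280) = b(5) = 12.

12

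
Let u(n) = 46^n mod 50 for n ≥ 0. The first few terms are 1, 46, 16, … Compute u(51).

u(0) = 1; u(1) = 46; u(2) = 16; u(3) = 36; u(4) = 6; u(5) = 26; u(6) = 46.
Since u(6) = u(1) = 46, the sequence is eventually periodic: after a pre-period of length 1 it cycles with period 5.
For n ≥ 1, u(n) depends only on (n - 1) mod 5. (51 - 1) mod 5 = 0, so u(51) = u(1) = 46.

46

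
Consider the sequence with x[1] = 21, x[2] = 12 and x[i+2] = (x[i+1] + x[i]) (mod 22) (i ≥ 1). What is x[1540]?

13

x[1] = 21,  x[2] = 12,  x[3] = 11,  x[4] = 1,  x[5] = 12,  x[6] = 13,  x[7] = 3,  x[8] = 16,  x[9] = 19,  x[10] = 13,  x[11] = 10,  x[12] = 1,  x[13] = 11,  x[14] = 12,  x[15] = 1,  x[16] = 13,  x[17] = 14,  x[18] = 5,  x[19] = 19,  x[20] = 2,  x[21] = 21,  x[22] = 1,  x[23] = 0,  x[24] = 1,  x[25] = 1,  x[26] = 2,  x[27] = 3,  x[28] = 5,  x[29] = 8,  x[30] = 13,  x[31] = 21,  x[32] = 12.
The sequence repeats with period 30.
(1540 - 1) mod 30 = 9, so x[1540] = x[10] = 13.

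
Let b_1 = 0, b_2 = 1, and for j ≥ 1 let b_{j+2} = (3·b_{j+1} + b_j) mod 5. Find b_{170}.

1

Computing terms: b_1 = 0,  b_2 = 1,  b_3 = 3,  b_4 = 0,  b_5 = 3,  b_6 = 4,  b_7 = 0,  b_8 = 4,  b_9 = 2,  b_{10} = 0,  b_{11} = 2,  b_{12} = 1,  b_{13} = 0,  b_{14} = 1.
The sequence repeats with period 12.
(170 - 1) mod 12 = 1, so b_{170} = b_2 = 1.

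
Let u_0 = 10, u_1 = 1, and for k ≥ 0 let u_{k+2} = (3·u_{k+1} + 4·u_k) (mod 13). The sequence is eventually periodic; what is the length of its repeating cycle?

6

We have u_0 = 10,  u_1 = 1,  u_2 = 4,  u_3 = 3,  u_4 = 12,  u_5 = 9,  u_6 = 10,  u_7 = 1.
Since (u_6, u_7) = (u_0, u_1) = (10, 1) (two consecutive terms determine the rest), the sequence is periodic with period 6.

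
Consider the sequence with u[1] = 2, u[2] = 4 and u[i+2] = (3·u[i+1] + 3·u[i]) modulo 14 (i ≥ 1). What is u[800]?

Listing terms: u[1] = 2,  u[2] = 4,  u[3] = 4,  u[4] = 10,  u[5] = 0,  u[6] = 2,  u[7] = 6,  u[8] = 10,  u[9] = 6,  u[10] = 6,  u[11] = 8,  u[12] = 0,  u[13] = 10,  u[14] = 2,  u[15] = 8,  u[16] = 2,  u[17] = 2,  u[18] = 12,  u[19] = 0,  u[20] = 8,  u[21] = 10,  u[22] = 12,  u[23] = 10,  u[24] = 10,  u[25] = 4,  u[26] = 0,  u[27] = 12,  u[28] = 8,  u[29] = 4,  u[30] = 8,  u[31] = 8,  u[32] = 6,  u[33] = 0,  u[34] = 4,  u[35] = 12,  u[36] = 6,  u[37] = 12,  u[38] = 12,  u[39] = 2,  u[40] = 0,  u[41] = 6,  u[42] = 4,  u[43] = 2,  u[44] = 4.
Since (u[43], u[44]) = (u[1], u[2]) = (2, 4) (two consecutive terms determine the rest), the sequence is periodic with period 42.
So u[800] = u[1 + ((800-1) mod 42)] = u[2] = 4.

4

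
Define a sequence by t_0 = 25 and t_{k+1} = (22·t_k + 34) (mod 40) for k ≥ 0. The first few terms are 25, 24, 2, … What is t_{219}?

38

We have t_0 = 25, t_1 = 24, t_2 = 2, t_3 = 38, t_4 = 30, t_5 = 14, t_6 = 22, t_7 = 38.
Since t_7 = t_3 = 38, the sequence is eventually periodic: after a pre-period of length 3 it cycles with period 4.
For k ≥ 3, t_k depends only on (k - 3) mod 4. (219 - 3) mod 4 = 0, so t_{219} = t_3 = 38.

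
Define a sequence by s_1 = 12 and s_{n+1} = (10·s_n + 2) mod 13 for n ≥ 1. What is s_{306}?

1

Computing terms: s_1 = 12, s_2 = 5, s_3 = 0, s_4 = 2, s_5 = 9, s_6 = 1, s_7 = 12.
The sequence repeats with period 6.
So s_{306} = s_{1 + ((306-1) mod 6)} = s_6 = 1.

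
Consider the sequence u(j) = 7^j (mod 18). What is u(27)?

u(1) = 7,  u(2) = 13,  u(3) = 1,  u(4) = 7.
Since u(4) = u(1) = 7, the sequence is periodic with period 3.
So u(27) = u(1 + ((27-1) mod 3)) = u(3) = 1.

1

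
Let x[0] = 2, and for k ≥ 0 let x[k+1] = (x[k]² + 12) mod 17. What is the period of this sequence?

Computing terms: x[0] = 2; x[1] = 16; x[2] = 13; x[3] = 11; x[4] = 14; x[5] = 4; x[6] = 11.
Since x[6] = x[3] = 11, the sequence is eventually periodic: after a pre-period of length 3 it cycles with period 3.

3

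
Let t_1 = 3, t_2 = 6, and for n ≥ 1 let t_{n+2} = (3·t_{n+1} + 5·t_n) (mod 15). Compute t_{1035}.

3

t_1 = 3,  t_2 = 6,  t_3 = 3,  t_4 = 9,  t_5 = 12,  t_6 = 6,  t_7 = 3.
Since (t_6, t_7) = (t_2, t_3) = (6, 3) (two consecutive terms determine the rest), the sequence is eventually periodic: after a pre-period of length 1 it cycles with period 4.
For n ≥ 2, t_n depends only on (n - 2) mod 4. (1035 - 2) mod 4 = 1, so t_{1035} = t_3 = 3.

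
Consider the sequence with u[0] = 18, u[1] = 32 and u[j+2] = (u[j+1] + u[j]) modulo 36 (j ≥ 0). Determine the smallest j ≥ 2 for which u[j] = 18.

12

Computing terms: u[0] = 18,  u[1] = 32,  u[2] = 14,  u[3] = 10,  u[4] = 24,  u[5] = 34,  u[6] = 22,  u[7] = 20,  u[8] = 6,  u[9] = 26,  u[10] = 32,  u[11] = 22,  u[12] = 18,  u[13] = 4,  u[14] = 22,  u[15] = 26,  u[16] = 12,  u[17] = 2,  u[18] = 14,  u[19] = 16,  u[20] = 30,  u[21] = 10,  u[22] = 4,  u[23] = 14,  u[24] = 18,  u[25] = 32.
Since (u[24], u[25]) = (u[0], u[1]) = (18, 32) (two consecutive terms determine the rest), the sequence is periodic with period 24.
The value 18 first appears (with j ≥ 2) at u[12].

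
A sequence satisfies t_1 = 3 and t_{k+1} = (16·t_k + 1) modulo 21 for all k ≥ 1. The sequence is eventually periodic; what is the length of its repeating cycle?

We have t_1 = 3, t_2 = 7, t_3 = 8, t_4 = 3.
Since t_4 = t_1 = 3, the sequence is periodic with period 3.

3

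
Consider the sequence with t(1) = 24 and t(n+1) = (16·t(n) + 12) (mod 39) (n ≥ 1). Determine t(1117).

24

We have t(1) = 24, t(2) = 6, t(3) = 30, t(4) = 24.
The sequence repeats with period 3.
(1117 - 1) mod 3 = 0, so t(1117) = t(1) = 24.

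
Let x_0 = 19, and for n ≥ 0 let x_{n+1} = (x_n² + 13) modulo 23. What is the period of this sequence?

5

x_0 = 19, x_1 = 6, x_2 = 3, x_3 = 22, x_4 = 14, x_5 = 2, x_6 = 17, x_7 = 3.
Since x_7 = x_2 = 3, the sequence is eventually periodic: after a pre-period of length 2 it cycles with period 5.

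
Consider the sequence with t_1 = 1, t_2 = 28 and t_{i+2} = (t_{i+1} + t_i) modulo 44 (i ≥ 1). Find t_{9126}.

We have t_1 = 1,  t_2 = 28,  t_3 = 29,  t_4 = 13,  t_5 = 42,  t_6 = 11,  t_7 = 9,  t_8 = 20,  t_9 = 29,  t_{10} = 5,  t_{11} = 34,  t_{12} = 39,  t_{13} = 29,  t_{14} = 24,  t_{15} = 9,  t_{16} = 33,  t_{17} = 42,  t_{18} = 31,  t_{19} = 29,  t_{20} = 16,  t_{21} = 1,  t_{22} = 17,  t_{23} = 18,  t_{24} = 35,  t_{25} = 9,  t_{26} = 0,  t_{27} = 9,  t_{28} = 9,  t_{29} = 18,  t_{30} = 27,  t_{31} = 1,  t_{32} = 28.
The sequence repeats with period 30.
(9126 - 1) mod 30 = 5, so t_{9126} = t_6 = 11.

11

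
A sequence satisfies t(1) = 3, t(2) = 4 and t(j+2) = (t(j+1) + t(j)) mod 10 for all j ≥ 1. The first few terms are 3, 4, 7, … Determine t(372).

Listing terms: t(1) = 3; t(2) = 4; t(3) = 7; t(4) = 1; t(5) = 8; t(6) = 9; t(7) = 7; t(8) = 6; t(9) = 3; t(10) = 9; t(11) = 2; t(12) = 1; t(13) = 3; t(14) = 4.
Since (t(13), t(14)) = (t(1), t(2)) = (3, 4) (two consecutive terms determine the rest), the sequence is periodic with period 12.
(372 - 1) mod 12 = 11, so t(372) = t(12) = 1.

1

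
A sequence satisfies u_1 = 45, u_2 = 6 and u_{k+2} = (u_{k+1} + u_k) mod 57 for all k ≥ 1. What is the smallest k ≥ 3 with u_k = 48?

16

We have u_1 = 45,  u_2 = 6,  u_3 = 51,  u_4 = 0,  u_5 = 51,  u_6 = 51,  u_7 = 45,  u_8 = 39,  u_9 = 27,  u_{10} = 9,  u_{11} = 36,  u_{12} = 45,  u_{13} = 24,  u_{14} = 12,  u_{15} = 36,  u_{16} = 48,  u_{17} = 27,  u_{18} = 18,  u_{19} = 45,  u_{20} = 6.
The sequence repeats with period 18.
The value 48 first appears (with k ≥ 3) at u_{16}.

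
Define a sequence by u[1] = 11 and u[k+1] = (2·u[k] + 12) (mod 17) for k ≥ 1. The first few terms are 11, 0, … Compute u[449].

u[1] = 11; u[2] = 0; u[3] = 12; u[4] = 2; u[5] = 16; u[6] = 10; u[7] = 15; u[8] = 8; u[9] = 11.
The sequence repeats with period 8.
So u[449] = u[1 + ((449-1) mod 8)] = u[1] = 11.

11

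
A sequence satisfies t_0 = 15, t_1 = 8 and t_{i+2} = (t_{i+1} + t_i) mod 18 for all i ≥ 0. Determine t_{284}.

We have t_0 = 15; t_1 = 8; t_2 = 5; t_3 = 13; t_4 = 0; t_5 = 13; t_6 = 13; t_7 = 8; t_8 = 3; t_9 = 11; t_{10} = 14; t_{11} = 7; t_{12} = 3; t_{13} = 10; t_{14} = 13; t_{15} = 5; t_{16} = 0; t_{17} = 5; t_{18} = 5; t_{19} = 10; t_{20} = 15; t_{21} = 7; t_{22} = 4; t_{23} = 11; t_{24} = 15; t_{25} = 8.
Since (t_{24}, t_{25}) = (t_0, t_1) = (15, 8) (two consecutive terms determine the rest), the sequence is periodic with period 24.
(284 - 0) mod 24 = 20, so t_{284} = t_{20} = 15.

15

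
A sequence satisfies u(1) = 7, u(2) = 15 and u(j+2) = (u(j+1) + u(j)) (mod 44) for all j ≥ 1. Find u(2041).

Listing terms: u(1) = 7; u(2) = 15; u(3) = 22; u(4) = 37; u(5) = 15; u(6) = 8; u(7) = 23; u(8) = 31; u(9) = 10; u(10) = 41; u(11) = 7; u(12) = 4; u(13) = 11; u(14) = 15; u(15) = 26; u(16) = 41; u(17) = 23; u(18) = 20; u(19) = 43; u(20) = 19; u(21) = 18; u(22) = 37; u(23) = 11; u(24) = 4; u(25) = 15; u(26) = 19; u(27) = 34; u(28) = 9; u(29) = 43; u(30) = 8; u(31) = 7; u(32) = 15.
Since (u(31), u(32)) = (u(1), u(2)) = (7, 15) (two consecutive terms determine the rest), the sequence is periodic with period 30.
(2041 - 1) mod 30 = 0, so u(2041) = u(1) = 7.

7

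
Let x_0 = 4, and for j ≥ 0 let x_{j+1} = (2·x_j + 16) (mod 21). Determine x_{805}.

We have x_0 = 4; x_1 = 3; x_2 = 1; x_3 = 18; x_4 = 10; x_5 = 15; x_6 = 4.
The sequence repeats with period 6.
So x_{805} = x_{0 + ((805-0) mod 6)} = x_1 = 3.

3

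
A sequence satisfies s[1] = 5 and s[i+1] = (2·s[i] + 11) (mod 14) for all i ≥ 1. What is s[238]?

5

Computing terms: s[1] = 5,  s[2] = 7,  s[3] = 11,  s[4] = 5.
Since s[4] = s[1] = 5, the sequence is periodic with period 3.
(238 - 1) mod 3 = 0, so s[238] = s[1] = 5.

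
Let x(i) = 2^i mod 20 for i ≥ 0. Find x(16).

Computing terms: x(0) = 1,  x(1) = 2,  x(2) = 4,  x(3) = 8,  x(4) = 16,  x(5) = 12,  x(6) = 4.
Since x(6) = x(2) = 4, the sequence is eventually periodic: after a pre-period of length 2 it cycles with period 4.
For i ≥ 2, x(i) depends only on (i - 2) mod 4. (16 - 2) mod 4 = 2, so x(16) = x(4) = 16.

16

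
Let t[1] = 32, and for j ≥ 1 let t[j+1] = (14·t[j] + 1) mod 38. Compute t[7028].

Computing terms: t[1] = 32,  t[2] = 31,  t[3] = 17,  t[4] = 11,  t[5] = 3,  t[6] = 5,  t[7] = 33,  t[8] = 7,  t[9] = 23,  t[10] = 19,  t[11] = 1,  t[12] = 15,  t[13] = 21,  t[14] = 29,  t[15] = 27,  t[16] = 37,  t[17] = 25,  t[18] = 9,  t[19] = 13,  t[20] = 31.
Since t[20] = t[2] = 31, the sequence is eventually periodic: after a pre-period of length 1 it cycles with period 18.
For j ≥ 2, t[j] depends only on (j - 2) mod 18. (7028 - 2) mod 18 = 6, so t[7028] = t[8] = 7.

7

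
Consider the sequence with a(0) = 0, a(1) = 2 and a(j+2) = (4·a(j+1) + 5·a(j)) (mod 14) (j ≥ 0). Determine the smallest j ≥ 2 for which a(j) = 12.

4

a(0) = 0, a(1) = 2, a(2) = 8, a(3) = 0, a(4) = 12, a(5) = 6, a(6) = 0, a(7) = 2.
The sequence repeats with period 6.
The value 12 first appears (with j ≥ 2) at a(4).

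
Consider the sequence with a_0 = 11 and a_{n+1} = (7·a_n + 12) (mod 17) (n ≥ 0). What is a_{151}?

1

We have a_0 = 11, a_1 = 4, a_2 = 6, a_3 = 3, a_4 = 16, a_5 = 5, a_6 = 13, a_7 = 1, a_8 = 2, a_9 = 9, a_{10} = 7, a_{11} = 10, a_{12} = 14, a_{13} = 8, a_{14} = 0, a_{15} = 12, a_{16} = 11.
Since a_{16} = a_0 = 11, the sequence is periodic with period 16.
(151 - 0) mod 16 = 7, so a_{151} = a_7 = 1.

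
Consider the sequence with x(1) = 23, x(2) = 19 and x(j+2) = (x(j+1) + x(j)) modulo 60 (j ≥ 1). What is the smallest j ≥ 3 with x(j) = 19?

26

x(1) = 23, x(2) = 19, x(3) = 42, x(4) = 1, x(5) = 43, x(6) = 44, x(7) = 27, x(8) = 11, x(9) = 38, x(10) = 49, x(11) = 27, x(12) = 16, x(13) = 43, x(14) = 59, x(15) = 42, x(16) = 41, x(17) = 23, x(18) = 4, x(19) = 27, x(20) = 31, x(21) = 58, x(22) = 29, x(23) = 27, x(24) = 56, x(25) = 23, x(26) = 19.
The sequence repeats with period 24.
The value 19 next appears (with j ≥ 3) at x(26).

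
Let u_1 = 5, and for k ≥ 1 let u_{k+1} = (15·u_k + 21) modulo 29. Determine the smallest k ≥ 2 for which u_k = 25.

11

Computing terms: u_1 = 5; u_2 = 9; u_3 = 11; u_4 = 12; u_5 = 27; u_6 = 20; u_7 = 2; u_8 = 22; u_9 = 3; u_{10} = 8; u_{11} = 25; u_{12} = 19; u_{13} = 16; u_{14} = 0; u_{15} = 21; u_{16} = 17; u_{17} = 15; u_{18} = 14; u_{19} = 28; u_{20} = 6; u_{21} = 24; u_{22} = 4; u_{23} = 23; u_{24} = 18; u_{25} = 1; u_{26} = 7; u_{27} = 10; u_{28} = 26; u_{29} = 5.
Since u_{29} = u_1 = 5, the sequence is periodic with period 28.
The value 25 first appears (with k ≥ 2) at u_{11}.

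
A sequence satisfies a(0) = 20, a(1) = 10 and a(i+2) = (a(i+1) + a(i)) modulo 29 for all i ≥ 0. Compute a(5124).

Listing terms: a(0) = 20,  a(1) = 10,  a(2) = 1,  a(3) = 11,  a(4) = 12,  a(5) = 23,  a(6) = 6,  a(7) = 0,  a(8) = 6,  a(9) = 6,  a(10) = 12,  a(11) = 18,  a(12) = 1,  a(13) = 19,  a(14) = 20,  a(15) = 10.
The sequence repeats with period 14.
(5124 - 0) mod 14 = 0, so a(5124) = a(0) = 20.

20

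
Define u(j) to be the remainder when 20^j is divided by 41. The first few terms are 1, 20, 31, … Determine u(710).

u(0) = 1,  u(1) = 20,  u(2) = 31,  u(3) = 5,  u(4) = 18,  u(5) = 32,  u(6) = 25,  u(7) = 8,  u(8) = 37,  u(9) = 2,  u(10) = 40,  u(11) = 21,  u(12) = 10,  u(13) = 36,  u(14) = 23,  u(15) = 9,  u(16) = 16,  u(17) = 33,  u(18) = 4,  u(19) = 39,  u(20) = 1.
Since u(20) = u(0) = 1, the sequence is periodic with period 20.
So u(710) = u(0 + ((710-0) mod 20)) = u(10) = 40.

40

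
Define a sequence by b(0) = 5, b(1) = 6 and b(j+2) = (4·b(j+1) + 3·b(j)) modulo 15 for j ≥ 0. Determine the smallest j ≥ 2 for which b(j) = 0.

6

We have b(0) = 5,  b(1) = 6,  b(2) = 9,  b(3) = 9,  b(4) = 3,  b(5) = 9,  b(6) = 0,  b(7) = 12,  b(8) = 3,  b(9) = 3,  b(10) = 6,  b(11) = 3,  b(12) = 0,  b(13) = 9,  b(14) = 6,  b(15) = 6,  b(16) = 12,  b(17) = 6,  b(18) = 0,  b(19) = 3,  b(20) = 12,  b(21) = 12,  b(22) = 9,  b(23) = 12,  b(24) = 0,  b(25) = 6,  b(26) = 9.
Since (b(25), b(26)) = (b(1), b(2)) = (6, 9) (two consecutive terms determine the rest), the sequence is eventually periodic: after a pre-period of length 1 it cycles with period 24.
The value 0 first appears (with j ≥ 2) at b(6).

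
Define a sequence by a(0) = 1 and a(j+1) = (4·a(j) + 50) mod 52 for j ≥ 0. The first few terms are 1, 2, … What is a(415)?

Computing terms: a(0) = 1,  a(1) = 2,  a(2) = 6,  a(3) = 22,  a(4) = 34,  a(5) = 30,  a(6) = 14,  a(7) = 2.
Since a(7) = a(1) = 2, the sequence is eventually periodic: after a pre-period of length 1 it cycles with period 6.
For j ≥ 1, a(j) depends only on (j - 1) mod 6. (415 - 1) mod 6 = 0, so a(415) = a(1) = 2.

2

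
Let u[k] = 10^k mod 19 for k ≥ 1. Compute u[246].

7

u[1] = 10,  u[2] = 5,  u[3] = 12,  u[4] = 6,  u[5] = 3,  u[6] = 11,  u[7] = 15,  u[8] = 17,  u[9] = 18,  u[10] = 9,  u[11] = 14,  u[12] = 7,  u[13] = 13,  u[14] = 16,  u[15] = 8,  u[16] = 4,  u[17] = 2,  u[18] = 1,  u[19] = 10.
The sequence repeats with period 18.
So u[246] = u[1 + ((246-1) mod 18)] = u[12] = 7.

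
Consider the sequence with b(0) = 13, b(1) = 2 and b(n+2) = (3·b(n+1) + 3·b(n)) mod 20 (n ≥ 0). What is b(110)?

5

Computing terms: b(0) = 13; b(1) = 2; b(2) = 5; b(3) = 1; b(4) = 18; b(5) = 17; b(6) = 5; b(7) = 6; b(8) = 13; b(9) = 17; b(10) = 10; b(11) = 1; b(12) = 13; b(13) = 2.
The sequence repeats with period 12.
So b(110) = b(0 + ((110-0) mod 12)) = b(2) = 5.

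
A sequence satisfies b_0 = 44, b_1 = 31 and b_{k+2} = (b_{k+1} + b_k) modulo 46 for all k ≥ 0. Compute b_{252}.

Listing terms: b_0 = 44,  b_1 = 31,  b_2 = 29,  b_3 = 14,  b_4 = 43,  b_5 = 11,  b_6 = 8,  b_7 = 19,  b_8 = 27,  b_9 = 0,  b_{10} = 27,  b_{11} = 27,  b_{12} = 8,  b_{13} = 35,  b_{14} = 43,  b_{15} = 32,  b_{16} = 29,  b_{17} = 15,  b_{18} = 44,  b_{19} = 13,  b_{20} = 11,  b_{21} = 24,  b_{22} = 35,  b_{23} = 13,  b_{24} = 2,  b_{25} = 15,  b_{26} = 17,  b_{27} = 32,  b_{28} = 3,  b_{29} = 35,  b_{30} = 38,  b_{31} = 27,  b_{32} = 19,  b_{33} = 0,  b_{34} = 19,  b_{35} = 19,  b_{36} = 38,  b_{37} = 11,  b_{38} = 3,  b_{39} = 14,  b_{40} = 17,  b_{41} = 31,  b_{42} = 2,  b_{43} = 33,  b_{44} = 35,  b_{45} = 22,  b_{46} = 11,  b_{47} = 33,  b_{48} = 44,  b_{49} = 31.
Since (b_{48}, b_{49}) = (b_0, b_1) = (44, 31) (two consecutive terms determine the rest), the sequence is periodic with period 48.
So b_{252} = b_{0 + ((252-0) mod 48)} = b_{12} = 8.

8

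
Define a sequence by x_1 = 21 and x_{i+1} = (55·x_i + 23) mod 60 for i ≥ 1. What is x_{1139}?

53

x_1 = 21; x_2 = 38; x_3 = 13; x_4 = 18; x_5 = 53; x_6 = 58; x_7 = 33; x_8 = 38.
Since x_8 = x_2 = 38, the sequence is eventually periodic: after a pre-period of length 1 it cycles with period 6.
For i ≥ 2, x_i depends only on (i - 2) mod 6. (1139 - 2) mod 6 = 3, so x_{1139} = x_5 = 53.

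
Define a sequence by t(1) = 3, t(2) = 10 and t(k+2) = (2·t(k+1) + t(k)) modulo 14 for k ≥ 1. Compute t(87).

t(1) = 3; t(2) = 10; t(3) = 9; t(4) = 0; t(5) = 9; t(6) = 4; t(7) = 3; t(8) = 10.
The sequence repeats with period 6.
So t(87) = t(1 + ((87-1) mod 6)) = t(3) = 9.

9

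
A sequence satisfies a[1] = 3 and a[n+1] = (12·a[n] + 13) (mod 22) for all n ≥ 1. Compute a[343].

We have a[1] = 3,  a[2] = 5,  a[3] = 7,  a[4] = 9,  a[5] = 11,  a[6] = 13,  a[7] = 15,  a[8] = 17,  a[9] = 19,  a[10] = 21,  a[11] = 1,  a[12] = 3.
Since a[12] = a[1] = 3, the sequence is periodic with period 11.
So a[343] = a[1 + ((343-1) mod 11)] = a[2] = 5.

5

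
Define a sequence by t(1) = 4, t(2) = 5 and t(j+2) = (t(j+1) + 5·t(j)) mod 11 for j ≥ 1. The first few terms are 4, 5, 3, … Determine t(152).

1

Listing terms: t(1) = 4; t(2) = 5; t(3) = 3; t(4) = 6; t(5) = 10; t(6) = 7; t(7) = 2; t(8) = 4; t(9) = 3; t(10) = 1; t(11) = 5; t(12) = 10; t(13) = 2; t(14) = 8; t(15) = 7; t(16) = 3; t(17) = 5; t(18) = 9; t(19) = 1; t(20) = 2; t(21) = 7; t(22) = 6; t(23) = 8; t(24) = 5; t(25) = 1; t(26) = 4; t(27) = 9; t(28) = 7; t(29) = 8; t(30) = 10; t(31) = 6; t(32) = 1; t(33) = 9; t(34) = 3; t(35) = 4; t(36) = 8; t(37) = 6; t(38) = 2; t(39) = 10; t(40) = 9; t(41) = 4; t(42) = 5.
Since (t(41), t(42)) = (t(1), t(2)) = (4, 5) (two consecutive terms determine the rest), the sequence is periodic with period 40.
So t(152) = t(1 + ((152-1) mod 40)) = t(32) = 1.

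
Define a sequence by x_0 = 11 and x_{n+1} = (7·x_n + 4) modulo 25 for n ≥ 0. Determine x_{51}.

1

We have x_0 = 11,  x_1 = 6,  x_2 = 21,  x_3 = 1,  x_4 = 11.
Since x_4 = x_0 = 11, the sequence is periodic with period 4.
(51 - 0) mod 4 = 3, so x_{51} = x_3 = 1.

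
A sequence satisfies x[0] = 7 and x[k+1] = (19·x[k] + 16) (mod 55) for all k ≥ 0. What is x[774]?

Computing terms: x[0] = 7,  x[1] = 39,  x[2] = 42,  x[3] = 44,  x[4] = 27,  x[5] = 34,  x[6] = 2,  x[7] = 54,  x[8] = 52,  x[9] = 14,  x[10] = 7.
The sequence repeats with period 10.
So x[774] = x[0 + ((774-0) mod 10)] = x[4] = 27.

27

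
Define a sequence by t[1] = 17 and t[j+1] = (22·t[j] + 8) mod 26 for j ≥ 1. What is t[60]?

14

Listing terms: t[1] = 17, t[2] = 18, t[3] = 14, t[4] = 4, t[5] = 18.
Since t[5] = t[2] = 18, the sequence is eventually periodic: after a pre-period of length 1 it cycles with period 3.
For j ≥ 2, t[j] depends only on (j - 2) mod 3. (60 - 2) mod 3 = 1, so t[60] = t[3] = 14.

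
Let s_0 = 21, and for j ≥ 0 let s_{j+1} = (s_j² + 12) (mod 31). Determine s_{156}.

s_0 = 21; s_1 = 19; s_2 = 1; s_3 = 13; s_4 = 26; s_5 = 6; s_6 = 17; s_7 = 22; s_8 = 0; s_9 = 12; s_{10} = 1.
Since s_{10} = s_2 = 1, the sequence is eventually periodic: after a pre-period of length 2 it cycles with period 8.
For j ≥ 2, s_j depends only on (j - 2) mod 8. (156 - 2) mod 8 = 2, so s_{156} = s_4 = 26.

26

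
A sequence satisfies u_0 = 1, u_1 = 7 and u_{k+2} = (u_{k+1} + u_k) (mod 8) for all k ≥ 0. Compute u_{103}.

3

Computing terms: u_0 = 1,  u_1 = 7,  u_2 = 0,  u_3 = 7,  u_4 = 7,  u_5 = 6,  u_6 = 5,  u_7 = 3,  u_8 = 0,  u_9 = 3,  u_{10} = 3,  u_{11} = 6,  u_{12} = 1,  u_{13} = 7.
The sequence repeats with period 12.
So u_{103} = u_{0 + ((103-0) mod 12)} = u_7 = 3.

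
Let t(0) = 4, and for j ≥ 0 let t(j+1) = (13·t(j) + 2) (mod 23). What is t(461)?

9

t(0) = 4,  t(1) = 8,  t(2) = 14,  t(3) = 0,  t(4) = 2,  t(5) = 5,  t(6) = 21,  t(7) = 22,  t(8) = 12,  t(9) = 20,  t(10) = 9,  t(11) = 4.
The sequence repeats with period 11.
(461 - 0) mod 11 = 10, so t(461) = t(10) = 9.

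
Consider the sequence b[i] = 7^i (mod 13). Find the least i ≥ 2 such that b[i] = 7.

Listing terms: b[1] = 7; b[2] = 10; b[3] = 5; b[4] = 9; b[5] = 11; b[6] = 12; b[7] = 6; b[8] = 3; b[9] = 8; b[10] = 4; b[11] = 2; b[12] = 1; b[13] = 7.
Since b[13] = b[1] = 7, the sequence is periodic with period 12.
The value 7 next appears (with i ≥ 2) at b[13].

13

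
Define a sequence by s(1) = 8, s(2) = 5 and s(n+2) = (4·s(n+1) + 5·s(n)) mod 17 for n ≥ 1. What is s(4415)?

Computing terms: s(1) = 8; s(2) = 5; s(3) = 9; s(4) = 10; s(5) = 0; s(6) = 16; s(7) = 13; s(8) = 13; s(9) = 15; s(10) = 6; s(11) = 14; s(12) = 1; s(13) = 6; s(14) = 12; s(15) = 10; s(16) = 15; s(17) = 8; s(18) = 5.
The sequence repeats with period 16.
(4415 - 1) mod 16 = 14, so s(4415) = s(15) = 10.

10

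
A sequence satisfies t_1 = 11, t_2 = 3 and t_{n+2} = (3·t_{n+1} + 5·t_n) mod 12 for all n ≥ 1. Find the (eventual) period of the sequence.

Computing terms: t_1 = 11, t_2 = 3, t_3 = 4, t_4 = 3, t_5 = 5, t_6 = 6, t_7 = 7, t_8 = 3, t_9 = 8, t_{10} = 3, t_{11} = 1, t_{12} = 6, t_{13} = 11, t_{14} = 3.
Since (t_{13}, t_{14}) = (t_1, t_2) = (11, 3) (two consecutive terms determine the rest), the sequence is periodic with period 12.

12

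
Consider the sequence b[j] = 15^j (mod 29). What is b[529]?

Listing terms: b[0] = 1, b[1] = 15, b[2] = 22, b[3] = 11, b[4] = 20, b[5] = 10, b[6] = 5, b[7] = 17, b[8] = 23, b[9] = 26, b[10] = 13, b[11] = 21, b[12] = 25, b[13] = 27, b[14] = 28, b[15] = 14, b[16] = 7, b[17] = 18, b[18] = 9, b[19] = 19, b[20] = 24, b[21] = 12, b[22] = 6, b[23] = 3, b[24] = 16, b[25] = 8, b[26] = 4, b[27] = 2, b[28] = 1.
Since b[28] = b[0] = 1, the sequence is periodic with period 28.
So b[529] = b[0 + ((529-0) mod 28)] = b[25] = 8.

8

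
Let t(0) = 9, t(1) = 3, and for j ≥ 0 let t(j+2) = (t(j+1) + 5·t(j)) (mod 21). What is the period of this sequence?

21

We have t(0) = 9,  t(1) = 3,  t(2) = 6,  t(3) = 0,  t(4) = 9,  t(5) = 9,  t(6) = 12,  t(7) = 15,  t(8) = 12,  t(9) = 3,  t(10) = 0,  t(11) = 15,  t(12) = 15,  t(13) = 6,  t(14) = 18,  t(15) = 6,  t(16) = 12,  t(17) = 0,  t(18) = 18,  t(19) = 18,  t(20) = 3,  t(21) = 9,  t(22) = 3.
Since (t(21), t(22)) = (t(0), t(1)) = (9, 3) (two consecutive terms determine the rest), the sequence is periodic with period 21.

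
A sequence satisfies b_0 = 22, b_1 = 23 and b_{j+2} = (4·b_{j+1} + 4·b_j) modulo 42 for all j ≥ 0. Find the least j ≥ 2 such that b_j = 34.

16

Listing terms: b_0 = 22; b_1 = 23; b_2 = 12; b_3 = 14; b_4 = 20; b_5 = 10; b_6 = 36; b_7 = 16; b_8 = 40; b_9 = 14; b_{10} = 6; b_{11} = 38; b_{12} = 8; b_{13} = 16; b_{14} = 12; b_{15} = 28; b_{16} = 34; b_{17} = 38; b_{18} = 36; b_{19} = 2; b_{20} = 26; b_{21} = 28; b_{22} = 6; b_{23} = 10; b_{24} = 22; b_{25} = 2; b_{26} = 12; b_{27} = 14.
Since (b_{26}, b_{27}) = (b_2, b_3) = (12, 14) (two consecutive terms determine the rest), the sequence is eventually periodic: after a pre-period of length 2 it cycles with period 24.
The value 34 first appears (with j ≥ 2) at b_{16}.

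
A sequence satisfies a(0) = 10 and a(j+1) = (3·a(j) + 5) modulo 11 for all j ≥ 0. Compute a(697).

0

We have a(0) = 10, a(1) = 2, a(2) = 0, a(3) = 5, a(4) = 9, a(5) = 10.
The sequence repeats with period 5.
So a(697) = a(0 + ((697-0) mod 5)) = a(2) = 0.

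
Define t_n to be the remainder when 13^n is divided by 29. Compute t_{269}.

22

Computing terms: t_1 = 13,  t_2 = 24,  t_3 = 22,  t_4 = 25,  t_5 = 6,  t_6 = 20,  t_7 = 28,  t_8 = 16,  t_9 = 5,  t_{10} = 7,  t_{11} = 4,  t_{12} = 23,  t_{13} = 9,  t_{14} = 1,  t_{15} = 13.
The sequence repeats with period 14.
So t_{269} = t_{1 + ((269-1) mod 14)} = t_3 = 22.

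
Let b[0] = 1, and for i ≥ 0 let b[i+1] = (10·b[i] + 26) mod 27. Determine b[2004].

22

Listing terms: b[0] = 1,  b[1] = 9,  b[2] = 8,  b[3] = 25,  b[4] = 6,  b[5] = 5,  b[6] = 22,  b[7] = 3,  b[8] = 2,  b[9] = 19,  b[10] = 0,  b[11] = 26,  b[12] = 16,  b[13] = 24,  b[14] = 23,  b[15] = 13,  b[16] = 21,  b[17] = 20,  b[18] = 10,  b[19] = 18,  b[20] = 17,  b[21] = 7,  b[22] = 15,  b[23] = 14,  b[24] = 4,  b[25] = 12,  b[26] = 11,  b[27] = 1.
Since b[27] = b[0] = 1, the sequence is periodic with period 27.
(2004 - 0) mod 27 = 6, so b[2004] = b[6] = 22.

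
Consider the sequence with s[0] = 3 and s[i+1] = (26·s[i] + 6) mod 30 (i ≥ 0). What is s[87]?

0

Listing terms: s[0] = 3,  s[1] = 24,  s[2] = 0,  s[3] = 6,  s[4] = 12,  s[5] = 18,  s[6] = 24.
Since s[6] = s[1] = 24, the sequence is eventually periodic: after a pre-period of length 1 it cycles with period 5.
For i ≥ 1, s[i] depends only on (i - 1) mod 5. (87 - 1) mod 5 = 1, so s[87] = s[2] = 0.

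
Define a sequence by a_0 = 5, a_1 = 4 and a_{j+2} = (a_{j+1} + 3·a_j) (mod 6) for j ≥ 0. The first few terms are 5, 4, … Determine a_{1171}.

a_0 = 5; a_1 = 4; a_2 = 1; a_3 = 1; a_4 = 4; a_5 = 1.
Since (a_4, a_5) = (a_1, a_2) = (4, 1) (two consecutive terms determine the rest), the sequence is eventually periodic: after a pre-period of length 1 it cycles with period 3.
For j ≥ 1, a_j depends only on (j - 1) mod 3. (1171 - 1) mod 3 = 0, so a_{1171} = a_1 = 4.

4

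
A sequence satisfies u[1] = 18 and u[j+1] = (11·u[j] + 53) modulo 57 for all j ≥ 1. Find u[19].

18

Computing terms: u[1] = 18,  u[2] = 23,  u[3] = 21,  u[4] = 56,  u[5] = 42,  u[6] = 2,  u[7] = 18.
The sequence repeats with period 6.
(19 - 1) mod 6 = 0, so u[19] = u[1] = 18.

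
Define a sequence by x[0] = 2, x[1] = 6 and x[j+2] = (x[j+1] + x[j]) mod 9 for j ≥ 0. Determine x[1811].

Computing terms: x[0] = 2,  x[1] = 6,  x[2] = 8,  x[3] = 5,  x[4] = 4,  x[5] = 0,  x[6] = 4,  x[7] = 4,  x[8] = 8,  x[9] = 3,  x[10] = 2,  x[11] = 5,  x[12] = 7,  x[13] = 3,  x[14] = 1,  x[15] = 4,  x[16] = 5,  x[17] = 0,  x[18] = 5,  x[19] = 5,  x[20] = 1,  x[21] = 6,  x[22] = 7,  x[23] = 4,  x[24] = 2,  x[25] = 6.
The sequence repeats with period 24.
So x[1811] = x[0 + ((1811-0) mod 24)] = x[11] = 5.

5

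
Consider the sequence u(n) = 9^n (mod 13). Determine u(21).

Listing terms: u(0) = 1, u(1) = 9, u(2) = 3, u(3) = 1.
The sequence repeats with period 3.
So u(21) = u(0 + ((21-0) mod 3)) = u(0) = 1.

1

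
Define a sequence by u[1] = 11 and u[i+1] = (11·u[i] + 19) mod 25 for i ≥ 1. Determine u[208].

4

We have u[1] = 11, u[2] = 15, u[3] = 9, u[4] = 18, u[5] = 17, u[6] = 6, u[7] = 10, u[8] = 4, u[9] = 13, u[10] = 12, u[11] = 1, u[12] = 5, u[13] = 24, u[14] = 8, u[15] = 7, u[16] = 21, u[17] = 0, u[18] = 19, u[19] = 3, u[20] = 2, u[21] = 16, u[22] = 20, u[23] = 14, u[24] = 23, u[25] = 22, u[26] = 11.
Since u[26] = u[1] = 11, the sequence is periodic with period 25.
So u[208] = u[1 + ((208-1) mod 25)] = u[8] = 4.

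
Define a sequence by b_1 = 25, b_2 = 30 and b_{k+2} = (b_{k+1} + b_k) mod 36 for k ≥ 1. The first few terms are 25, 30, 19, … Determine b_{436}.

13

Listing terms: b_1 = 25,  b_2 = 30,  b_3 = 19,  b_4 = 13,  b_5 = 32,  b_6 = 9,  b_7 = 5,  b_8 = 14,  b_9 = 19,  b_{10} = 33,  b_{11} = 16,  b_{12} = 13,  b_{13} = 29,  b_{14} = 6,  b_{15} = 35,  b_{16} = 5,  b_{17} = 4,  b_{18} = 9,  b_{19} = 13,  b_{20} = 22,  b_{21} = 35,  b_{22} = 21,  b_{23} = 20,  b_{24} = 5,  b_{25} = 25,  b_{26} = 30.
Since (b_{25}, b_{26}) = (b_1, b_2) = (25, 30) (two consecutive terms determine the rest), the sequence is periodic with period 24.
(436 - 1) mod 24 = 3, so b_{436} = b_4 = 13.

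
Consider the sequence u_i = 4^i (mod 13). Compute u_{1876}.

9

We have u_0 = 1,  u_1 = 4,  u_2 = 3,  u_3 = 12,  u_4 = 9,  u_5 = 10,  u_6 = 1.
Since u_6 = u_0 = 1, the sequence is periodic with period 6.
So u_{1876} = u_{0 + ((1876-0) mod 6)} = u_4 = 9.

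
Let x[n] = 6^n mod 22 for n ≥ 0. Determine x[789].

2

Listing terms: x[0] = 1, x[1] = 6, x[2] = 14, x[3] = 18, x[4] = 20, x[5] = 10, x[6] = 16, x[7] = 8, x[8] = 4, x[9] = 2, x[10] = 12, x[11] = 6.
Since x[11] = x[1] = 6, the sequence is eventually periodic: after a pre-period of length 1 it cycles with period 10.
For n ≥ 1, x[n] depends only on (n - 1) mod 10. (789 - 1) mod 10 = 8, so x[789] = x[9] = 2.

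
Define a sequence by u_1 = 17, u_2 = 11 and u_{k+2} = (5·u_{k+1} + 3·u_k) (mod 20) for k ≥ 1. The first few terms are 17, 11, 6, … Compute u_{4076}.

Computing terms: u_1 = 17; u_2 = 11; u_3 = 6; u_4 = 3; u_5 = 13; u_6 = 14; u_7 = 9; u_8 = 7; u_9 = 2; u_{10} = 11; u_{11} = 1; u_{12} = 18; u_{13} = 13; u_{14} = 19; u_{15} = 14; u_{16} = 7; u_{17} = 17; u_{18} = 6; u_{19} = 1; u_{20} = 3; u_{21} = 18; u_{22} = 19; u_{23} = 9; u_{24} = 2; u_{25} = 17; u_{26} = 11.
The sequence repeats with period 24.
(4076 - 1) mod 24 = 19, so u_{4076} = u_{20} = 3.

3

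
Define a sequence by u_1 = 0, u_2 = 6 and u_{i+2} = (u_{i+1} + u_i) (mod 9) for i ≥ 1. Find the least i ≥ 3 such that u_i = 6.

u_1 = 0,  u_2 = 6,  u_3 = 6,  u_4 = 3,  u_5 = 0,  u_6 = 3,  u_7 = 3,  u_8 = 6,  u_9 = 0,  u_{10} = 6.
Since (u_9, u_{10}) = (u_1, u_2) = (0, 6) (two consecutive terms determine the rest), the sequence is periodic with period 8.
The value 6 first appears (with i ≥ 3) at u_3.

3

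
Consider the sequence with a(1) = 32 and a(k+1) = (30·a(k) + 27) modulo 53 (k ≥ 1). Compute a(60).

We have a(1) = 32; a(2) = 33; a(3) = 10; a(4) = 9; a(5) = 32.
Since a(5) = a(1) = 32, the sequence is periodic with period 4.
So a(60) = a(1 + ((60-1) mod 4)) = a(4) = 9.

9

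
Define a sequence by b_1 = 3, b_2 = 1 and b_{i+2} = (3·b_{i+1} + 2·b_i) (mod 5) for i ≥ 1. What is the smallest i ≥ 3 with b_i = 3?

6

b_1 = 3,  b_2 = 1,  b_3 = 4,  b_4 = 4,  b_5 = 0,  b_6 = 3,  b_7 = 4,  b_8 = 3,  b_9 = 2,  b_{10} = 2,  b_{11} = 0,  b_{12} = 4,  b_{13} = 2,  b_{14} = 4,  b_{15} = 1,  b_{16} = 1,  b_{17} = 0,  b_{18} = 2,  b_{19} = 1,  b_{20} = 2,  b_{21} = 3,  b_{22} = 3,  b_{23} = 0,  b_{24} = 1,  b_{25} = 3,  b_{26} = 1.
The sequence repeats with period 24.
The value 3 first appears (with i ≥ 3) at b_6.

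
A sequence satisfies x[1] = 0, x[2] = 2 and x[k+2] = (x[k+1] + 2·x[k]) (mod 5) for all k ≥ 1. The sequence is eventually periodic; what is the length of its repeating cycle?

x[1] = 0; x[2] = 2; x[3] = 2; x[4] = 1; x[5] = 0; x[6] = 2.
The sequence repeats with period 4.

4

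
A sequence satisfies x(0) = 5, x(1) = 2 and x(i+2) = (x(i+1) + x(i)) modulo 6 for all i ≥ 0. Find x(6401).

5

We have x(0) = 5, x(1) = 2, x(2) = 1, x(3) = 3, x(4) = 4, x(5) = 1, x(6) = 5, x(7) = 0, x(8) = 5, x(9) = 5, x(10) = 4, x(11) = 3, x(12) = 1, x(13) = 4, x(14) = 5, x(15) = 3, x(16) = 2, x(17) = 5, x(18) = 1, x(19) = 0, x(20) = 1, x(21) = 1, x(22) = 2, x(23) = 3, x(24) = 5, x(25) = 2.
Since (x(24), x(25)) = (x(0), x(1)) = (5, 2) (two consecutive terms determine the rest), the sequence is periodic with period 24.
(6401 - 0) mod 24 = 17, so x(6401) = x(17) = 5.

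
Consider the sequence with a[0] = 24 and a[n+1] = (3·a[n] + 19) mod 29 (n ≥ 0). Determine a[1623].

Computing terms: a[0] = 24; a[1] = 4; a[2] = 2; a[3] = 25; a[4] = 7; a[5] = 11; a[6] = 23; a[7] = 1; a[8] = 22; a[9] = 27; a[10] = 13; a[11] = 0; a[12] = 19; a[13] = 18; a[14] = 15; a[15] = 6; a[16] = 8; a[17] = 14; a[18] = 3; a[19] = 28; a[20] = 16; a[21] = 9; a[22] = 17; a[23] = 12; a[24] = 26; a[25] = 10; a[26] = 20; a[27] = 21; a[28] = 24.
Since a[28] = a[0] = 24, the sequence is periodic with period 28.
So a[1623] = a[0 + ((1623-0) mod 28)] = a[27] = 21.

21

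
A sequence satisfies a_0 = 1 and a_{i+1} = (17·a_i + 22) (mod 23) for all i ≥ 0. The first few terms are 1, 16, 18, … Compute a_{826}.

Listing terms: a_0 = 1,  a_1 = 16,  a_2 = 18,  a_3 = 6,  a_4 = 9,  a_5 = 14,  a_6 = 7,  a_7 = 3,  a_8 = 4,  a_9 = 21,  a_{10} = 11,  a_{11} = 2,  a_{12} = 10,  a_{13} = 8,  a_{14} = 20,  a_{15} = 17,  a_{16} = 12,  a_{17} = 19,  a_{18} = 0,  a_{19} = 22,  a_{20} = 5,  a_{21} = 15,  a_{22} = 1.
The sequence repeats with period 22.
So a_{826} = a_{0 + ((826-0) mod 22)} = a_{12} = 10.

10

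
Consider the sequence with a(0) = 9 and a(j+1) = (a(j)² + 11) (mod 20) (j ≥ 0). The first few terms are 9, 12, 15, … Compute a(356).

a(0) = 9, a(1) = 12, a(2) = 15, a(3) = 16, a(4) = 7, a(5) = 0, a(6) = 11, a(7) = 12.
Since a(7) = a(1) = 12, the sequence is eventually periodic: after a pre-period of length 1 it cycles with period 6.
For j ≥ 1, a(j) depends only on (j - 1) mod 6. (356 - 1) mod 6 = 1, so a(356) = a(2) = 15.

15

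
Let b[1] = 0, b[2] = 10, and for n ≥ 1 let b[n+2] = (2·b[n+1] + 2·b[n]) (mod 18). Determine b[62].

4

Computing terms: b[1] = 0; b[2] = 10; b[3] = 2; b[4] = 6; b[5] = 16; b[6] = 8; b[7] = 12; b[8] = 4; b[9] = 14; b[10] = 0; b[11] = 10.
Since (b[10], b[11]) = (b[1], b[2]) = (0, 10) (two consecutive terms determine the rest), the sequence is periodic with period 9.
(62 - 1) mod 9 = 7, so b[62] = b[8] = 4.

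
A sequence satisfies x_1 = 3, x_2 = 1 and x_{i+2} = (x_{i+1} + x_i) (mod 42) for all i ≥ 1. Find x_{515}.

Listing terms: x_1 = 3,  x_2 = 1,  x_3 = 4,  x_4 = 5,  x_5 = 9,  x_6 = 14,  x_7 = 23,  x_8 = 37,  x_9 = 18,  x_{10} = 13,  x_{11} = 31,  x_{12} = 2,  x_{13} = 33,  x_{14} = 35,  x_{15} = 26,  x_{16} = 19,  x_{17} = 3,  x_{18} = 22,  x_{19} = 25,  x_{20} = 5,  x_{21} = 30,  x_{22} = 35,  x_{23} = 23,  x_{24} = 16,  x_{25} = 39,  x_{26} = 13,  x_{27} = 10,  x_{28} = 23,  x_{29} = 33,  x_{30} = 14,  x_{31} = 5,  x_{32} = 19,  x_{33} = 24,  x_{34} = 1,  x_{35} = 25,  x_{36} = 26,  x_{37} = 9,  x_{38} = 35,  x_{39} = 2,  x_{40} = 37,  x_{41} = 39,  x_{42} = 34,  x_{43} = 31,  x_{44} = 23,  x_{45} = 12,  x_{46} = 35,  x_{47} = 5,  x_{48} = 40,  x_{49} = 3,  x_{50} = 1.
Since (x_{49}, x_{50}) = (x_1, x_2) = (3, 1) (two consecutive terms determine the rest), the sequence is periodic with period 48.
(515 - 1) mod 48 = 34, so x_{515} = x_{35} = 25.

25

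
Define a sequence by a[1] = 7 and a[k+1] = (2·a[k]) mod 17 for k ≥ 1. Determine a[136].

12

a[1] = 7,  a[2] = 14,  a[3] = 11,  a[4] = 5,  a[5] = 10,  a[6] = 3,  a[7] = 6,  a[8] = 12,  a[9] = 7.
The sequence repeats with period 8.
(136 - 1) mod 8 = 7, so a[136] = a[8] = 12.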